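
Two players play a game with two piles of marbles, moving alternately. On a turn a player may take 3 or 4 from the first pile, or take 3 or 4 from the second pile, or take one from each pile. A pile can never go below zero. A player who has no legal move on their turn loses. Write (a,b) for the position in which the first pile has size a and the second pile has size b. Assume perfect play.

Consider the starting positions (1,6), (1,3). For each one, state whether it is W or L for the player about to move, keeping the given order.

Build the W/L table. Terminal = L. A non-terminal position is W if it has a move to some L; otherwise it is L.
No move ever increases a pile, so every position that can arise here has a ≤ 1 and b ≤ 6; it is enough to label the cells with 0 ≤ a ≤ 1 and 0 ≤ b ≤ 6.
Every move lowers a or b (never raises either), so fill the grid row by row in increasing a, and left to right within a row: each cell's successors are then already labelled.
      b=0  b=1  b=2  b=3  b=4  b=5  b=6
a=0:    L    L    L    W    W    W    W
a=1:    L    W    W    W    W    L    L
Cells with no legal move (terminal, hence L): (0,0), (0,1), (0,2), (1,0).
The remaining L cells, each justified by listing all of its moves:
(1,5): moves to (1,2)(W), (1,1)(W), (0,4)(W); every one is W ⇒ L
(1,6): moves to (1,3)(W), (1,2)(W), (0,5)(W); every one is W ⇒ L
Every other cell has at least one move into one of the L cells above, so it is W.
(1,6): one of the L cells justified above, so L
(1,3): the move to (1,0) reaches an L cell, so W

(1,6): L, (1,3): W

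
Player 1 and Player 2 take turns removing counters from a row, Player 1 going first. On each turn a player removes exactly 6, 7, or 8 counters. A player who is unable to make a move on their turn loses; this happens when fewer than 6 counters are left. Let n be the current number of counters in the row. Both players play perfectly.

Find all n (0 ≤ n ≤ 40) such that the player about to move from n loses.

0, 1, 2, 3, 4, 5, 14, 15, 16, 17, 18, 19, 28, 29, 30, 31, 32, 33

Label each position W (a win for the player to move) or L (a loss). A position with no legal move is L; any other position is W exactly when some move reaches an L, and L when every move reaches a W.
n=0: no move → L
n=1: no move → L
n=2: no move → L
n=3: no move → L
n=4: no move → L
n=5: no move → L
n=6: →0(L), so W
n=7: →1(L), so W
n=8: →2(L), so W
n=9: →3(L), so W
n=10: →4(L), so W
n=11: →5(L), so W
n=12: →5(L), so W
n=13: →5(L), so W
n=14: →8(W), 7(W), 6(W) — all W, so L
n=15: →9(W), 8(W), 7(W) — all W, so L
n=16: →10(W), 9(W), 8(W) — all W, so L
n=17: →11(W), 10(W), 9(W) — all W, so L
n=18: →12(W), 11(W), 10(W) — all W, so L
n=19: →13(W), 12(W), 11(W) — all W, so L
n=20: →14(L), so W
n=21: →15(L), so W
n=22: →16(L), so W
n=23: →17(L), so W
n=24: →18(L), so W
n=25: →19(L), so W
n=26: →19(L), so W
n=27: →19(L), so W
n=28: →22(W), 21(W), 20(W) — all W, so L
n=29: →23(W), 22(W), 21(W) — all W, so L
n=30: →24(W), 23(W), 22(W) — all W, so L
n=31: →25(W), 24(W), 23(W) — all W, so L
n=32: →26(W), 25(W), 24(W) — all W, so L
n=33: →27(W), 26(W), 25(W) — all W, so L
n=34: →28(L), so W
n=35: →29(L), so W
n=36: →30(L), so W
n=37: →31(L), so W
n=38: →32(L), so W
n=39: →33(L), so W
n=40: →33(L), so W
The losing starting values of n are exactly the entries labelled L in this table (18 of them).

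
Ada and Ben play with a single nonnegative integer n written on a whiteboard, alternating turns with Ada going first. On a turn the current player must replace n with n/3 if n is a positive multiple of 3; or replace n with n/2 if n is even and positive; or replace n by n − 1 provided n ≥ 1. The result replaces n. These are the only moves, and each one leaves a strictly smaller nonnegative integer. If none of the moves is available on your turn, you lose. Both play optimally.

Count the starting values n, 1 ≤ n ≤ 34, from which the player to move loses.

Build the W/L table. Terminal = L. A non-terminal position is W if it has a move to some L; otherwise it is L.
n=0: no move → L
n=1: W (go to 0, an L position)
n=2: L (sole option 1(W) is W)
n=3: W (go to 2, an L position)
n=4: W (go to 2, an L position)
n=5: L (sole option 4(W) is W)
n=6: W (go to 2, an L position)
n=7: L (sole option 6(W) is W)
n=8: W (go to 7, an L position)
n=9: L (options 3(W), 8(W) are all W)
n=10: W (go to 5, an L position)
n=11: L (sole option 10(W) is W)
n=12: W (go to 11, an L position)
n=13: L (sole option 12(W) is W)
n=14: W (go to 7, an L position)
n=15: W (go to 5, an L position)
n=16: L (options 8(W), 15(W) are all W)
n=17: W (go to 16, an L position)
n=18: W (go to 9, an L position)
n=19: L (sole option 18(W) is W)
n=20: W (go to 19, an L position)
n=21: W (go to 7, an L position)
n=22: W (go to 11, an L position)
n=23: L (sole option 22(W) is W)
n=24: W (go to 23, an L position)
n=25: L (sole option 24(W) is W)
n=26: W (go to 13, an L position)
n=27: W (go to 9, an L position)
n=28: L (options 14(W), 27(W) are all W)
n=29: W (go to 28, an L position)
n=30: L (options 10(W), 15(W), 29(W) are all W)
n=31: W (go to 30, an L position)
n=32: W (go to 16, an L position)
n=33: W (go to 11, an L position)
n=34: L (options 17(W), 33(W) are all W)
L entries with 1 ≤ n ≤ 34 (n=0 is outside the asked range and is not counted): n = 2, 5, 7, 9, 11, 13, 16, 19, 23, 25, 28, 30, 34; that makes 13.

13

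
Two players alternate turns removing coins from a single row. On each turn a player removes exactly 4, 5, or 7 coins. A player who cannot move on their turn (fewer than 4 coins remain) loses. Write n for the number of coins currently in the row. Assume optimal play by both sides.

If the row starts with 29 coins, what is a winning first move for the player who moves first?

Label each position W (a win for the player to move) or L (a loss). A position with no legal move is L; any other position is W exactly when some move reaches an L, and L when every move reaches a W.
n=0: no move → L
n=1: no move → L
n=2: no move → L
n=3: no move → L
n=4: →0(L), so W
n=5: →1(L), so W
n=6: →2(L), so W
n=7: →3(L), so W
n=8: →3(L), so W
n=9: →2(L), so W
n=10: →3(L), so W
n=11: →7(W), 6(W), 4(W) — all W, so L
n=12: →8(W), 7(W), 5(W) — all W, so L
n=13: →9(W), 8(W), 6(W) — all W, so L
n=14: →10(W), 9(W), 7(W) — all W, so L
n=15: →11(L), so W
n=16: →12(L), so W
n=17: →13(L), so W
n=18: →14(L), so W
n=19: →14(L), so W
n=20: →13(L), so W
n=21: →14(L), so W
n=22: →18(W), 17(W), 15(W) — all W, so L
n=23: →19(W), 18(W), 16(W) — all W, so L
n=24: →20(W), 19(W), 17(W) — all W, so L
n=25: →21(W), 20(W), 18(W) — all W, so L
n=26: →22(L), so W
n=27: →23(L), so W
n=28: →24(L), so W
n=29: →25(L), so W
From 29, the L positions reachable in one move are: 25, 24, 22. Any move reaching one of these is winning.

Remove 4, leaving 25.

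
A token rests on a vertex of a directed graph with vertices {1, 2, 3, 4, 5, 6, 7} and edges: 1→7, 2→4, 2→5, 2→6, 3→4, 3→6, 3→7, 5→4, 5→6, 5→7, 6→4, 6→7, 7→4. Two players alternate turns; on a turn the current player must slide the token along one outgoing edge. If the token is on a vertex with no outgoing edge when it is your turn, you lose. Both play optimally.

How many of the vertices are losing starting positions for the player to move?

Use the standard recursion: the mover loses at a terminal position; elsewhere, the mover wins exactly when some move hands the opponent an L position.
Every edge goes from a vertex to one that appears earlier in the order 4, 7, 6, 5, 2, 1, 3, so processing vertices in that order labels each vertex after all of its successors.
4: no outgoing edge → L
7: W (go to 4, an L position)
6: W (go to 4, an L position)
5: W (go to 4, an L position)
2: W (go to 4, an L position)
1: L (sole option 7(W) is W)
3: W (go to 4, an L position)
The L vertices are 1, 4; that is 2 in all.

2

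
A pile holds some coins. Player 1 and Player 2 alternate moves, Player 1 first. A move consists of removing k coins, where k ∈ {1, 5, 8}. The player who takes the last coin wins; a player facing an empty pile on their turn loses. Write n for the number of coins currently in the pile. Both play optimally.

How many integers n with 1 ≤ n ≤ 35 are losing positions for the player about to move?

Use the standard recursion: the mover loses at a terminal position; elsewhere, the mover wins exactly when some move hands the opponent an L position.
n=0: no move → L
n=1: reaches L-position 0 → W
n=2: only reaches 1(W), which is W → L
n=3: reaches L-position 2 → W
n=4: only reaches 3(W), which is W → L
n=5: reaches L-position 4 → W
n=6: only reaches 5(W), 1(W), all W → L
n=7: reaches L-position 6 → W
n=8: reaches L-position 0 → W
n=9: reaches L-position 4 → W
n=10: reaches L-position 2 → W
n=11: reaches L-position 6 → W
n=12: reaches L-position 4 → W
n=13: only reaches 12(W), 8(W), 5(W), all W → L
n=14: reaches L-position 13 → W
n=15: only reaches 14(W), 10(W), 7(W), all W → L
n=16: reaches L-position 15 → W
n=17: only reaches 16(W), 12(W), 9(W), all W → L
n=18: reaches L-position 17 → W
n=19: only reaches 18(W), 14(W), 11(W), all W → L
n=20: reaches L-position 19 → W
n=21: reaches L-position 13 → W
n=22: reaches L-position 17 → W
n=23: reaches L-position 15 → W
n=24: reaches L-position 19 → W
n=25: reaches L-position 17 → W
n=26: only reaches 25(W), 21(W), 18(W), all W → L
n=27: reaches L-position 26 → W
n=28: only reaches 27(W), 23(W), 20(W), all W → L
n=29: reaches L-position 28 → W
n=30: only reaches 29(W), 25(W), 22(W), all W → L
n=31: reaches L-position 30 → W
n=32: only reaches 31(W), 27(W), 24(W), all W → L
n=33: reaches L-position 32 → W
n=34: reaches L-position 26 → W
n=35: reaches L-position 30 → W
L entries with 1 ≤ n ≤ 35 (n=0 is outside the asked range and is not counted): n = 2, 4, 6, 13, 15, 17, 19, 26, 28, 30, 32; that makes 11.

11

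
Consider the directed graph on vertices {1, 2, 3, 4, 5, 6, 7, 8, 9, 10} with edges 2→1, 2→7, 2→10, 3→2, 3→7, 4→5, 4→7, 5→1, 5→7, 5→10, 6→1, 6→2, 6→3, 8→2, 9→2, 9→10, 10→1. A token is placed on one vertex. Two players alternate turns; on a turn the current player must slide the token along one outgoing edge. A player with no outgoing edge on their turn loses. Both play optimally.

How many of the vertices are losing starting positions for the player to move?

4

Label each position W (a win for the player to move) or L (a loss). A position with no legal move is L; any other position is W exactly when some move reaches an L, and L when every move reaches a W.
Every edge goes from a vertex to one that appears earlier in the order 1, 7, 10, 2, 5, 3, 8, 9, 6, 4, so processing vertices in that order labels each vertex after all of its successors.
1: no outgoing edge → L
7: no outgoing edge → L
10: can move to 1, which is L ⇒ W
2: can move to 7, which is L ⇒ W
5: can move to 7, which is L ⇒ W
3: can move to 7, which is L ⇒ W
8: the only move is to 2(W), a W ⇒ L
9: moves to 2(W), 10(W); every one is W ⇒ L
6: can move to 1, which is L ⇒ W
4: can move to 7, which is L ⇒ W
The L vertices are 1, 7, 8, 9; that is 4 in all.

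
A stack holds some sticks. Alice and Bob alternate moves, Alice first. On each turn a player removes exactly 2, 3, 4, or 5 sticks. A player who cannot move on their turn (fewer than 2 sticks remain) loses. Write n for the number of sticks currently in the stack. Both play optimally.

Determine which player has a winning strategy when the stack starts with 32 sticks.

Alice wins.

Use the standard recursion: the mover loses at a terminal position; elsewhere, the mover wins exactly when some move hands the opponent an L position.
n=0: no move → L
n=1: no move → L
n=2: →0(L), so W
n=3: →1(L), so W
n=4: →1(L), so W
n=5: →1(L), so W
n=6: →1(L), so W
n=7: →5(W), 4(W), 3(W), 2(W) — all W, so L
n=8: →6(W), 5(W), 4(W), 3(W) — all W, so L
n=9: →7(L), so W
n=10: →8(L), so W
n=11: →8(L), so W
n=12: →8(L), so W
n=13: →8(L), so W
n=14: →12(W), 11(W), 10(W), 9(W) — all W, so L
n=15: →13(W), 12(W), 11(W), 10(W) — all W, so L
n=16: →14(L), so W
n=17: →15(L), so W
n=18: →15(L), so W
n=19: →15(L), so W
n=20: →15(L), so W
n=21: →19(W), 18(W), 17(W), 16(W) — all W, so L
n=22: →20(W), 19(W), 18(W), 17(W) — all W, so L
n=23: →21(L), so W
n=24: →22(L), so W
n=25: →22(L), so W
n=26: →22(L), so W
n=27: →22(L), so W
n=28: →26(W), 25(W), 24(W), 23(W) — all W, so L
n=29: →27(W), 26(W), 25(W), 24(W) — all W, so L
n=30: →28(L), so W
n=31: →29(L), so W
n=32: →29(L), so W
The starting position 32 is W: Alice should remove 3, leaving 29, handing over an L position.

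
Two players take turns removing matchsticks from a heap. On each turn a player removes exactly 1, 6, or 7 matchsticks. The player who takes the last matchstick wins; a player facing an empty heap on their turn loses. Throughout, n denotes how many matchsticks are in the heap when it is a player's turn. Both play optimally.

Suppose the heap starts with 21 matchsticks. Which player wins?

Positions with no move are L. A position that does have a move is losing for the player to move precisely when every available move leads to a winning position for the opponent. Fill in the labels:
n=0: no move → L
n=1: →0(L), so W
n=2: →1(W) only, which is W, so L
n=3: →2(L), so W
n=4: →3(W) only, which is W, so L
n=5: →4(L), so W
n=6: →0(L), so W
n=7: →0(L), so W
n=8: →2(L), so W
n=9: →2(L), so W
n=10: →4(L), so W
n=11: →4(L), so W
n=12: →11(W), 6(W), 5(W) — all W, so L
n=13: →12(L), so W
n=14: →13(W), 8(W), 7(W) — all W, so L
n=15: →14(L), so W
n=16: →15(W), 10(W), 9(W) — all W, so L
n=17: →16(L), so W
n=18: →12(L), so W
n=19: →12(L), so W
n=20: →14(L), so W
n=21: →14(L), so W
The starting position 21 is W: the player to move should remove 7, leaving 14, handing over an L position.

The first player wins.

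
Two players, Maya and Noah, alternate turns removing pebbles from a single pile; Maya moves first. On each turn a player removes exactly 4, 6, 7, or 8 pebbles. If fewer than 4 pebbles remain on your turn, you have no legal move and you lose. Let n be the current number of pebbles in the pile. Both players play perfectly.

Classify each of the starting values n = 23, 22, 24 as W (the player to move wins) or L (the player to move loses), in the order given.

23: W, 22: W, 24: L

Work bottom-up. With no move the player to move loses. Otherwise the position is W if at least one move leads to an L position for the opponent, and L if every move leads to a W.
n=0: no move → L
n=1: no move → L
n=2: no move → L
n=3: no move → L
n=4: reaches L-position 0 → W
n=5: reaches L-position 1 → W
n=6: reaches L-position 2 → W
n=7: reaches L-position 3 → W
n=8: reaches L-position 2 → W
n=9: reaches L-position 3 → W
n=10: reaches L-position 3 → W
n=11: reaches L-position 3 → W
n=12: only reaches 8(W), 6(W), 5(W), 4(W), all W → L
n=13: only reaches 9(W), 7(W), 6(W), 5(W), all W → L
n=14: only reaches 10(W), 8(W), 7(W), 6(W), all W → L
n=15: only reaches 11(W), 9(W), 8(W), 7(W), all W → L
n=16: reaches L-position 12 → W
n=17: reaches L-position 13 → W
n=18: reaches L-position 14 → W
n=19: reaches L-position 15 → W
n=20: reaches L-position 14 → W
n=21: reaches L-position 15 → W
n=22: reaches L-position 15 → W
n=23: reaches L-position 15 → W
n=24: only reaches 20(W), 18(W), 17(W), 16(W), all W → L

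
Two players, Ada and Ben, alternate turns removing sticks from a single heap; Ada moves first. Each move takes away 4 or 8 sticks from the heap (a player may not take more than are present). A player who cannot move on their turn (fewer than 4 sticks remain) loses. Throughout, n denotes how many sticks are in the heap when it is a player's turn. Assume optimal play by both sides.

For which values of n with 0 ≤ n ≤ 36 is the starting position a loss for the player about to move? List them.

0, 1, 2, 3, 12, 13, 14, 15, 24, 25, 26, 27, 36

Work bottom-up. With no move the player to move loses. Otherwise the position is W if at least one move leads to an L position for the opponent, and L if every move leads to a W.
n=0: no move → L
n=1: no move → L
n=2: no move → L
n=3: no move → L
n=4: can move to 0, which is L ⇒ W
n=5: can move to 1, which is L ⇒ W
n=6: can move to 2, which is L ⇒ W
n=7: can move to 3, which is L ⇒ W
n=8: can move to 0, which is L ⇒ W
n=9: can move to 1, which is L ⇒ W
n=10: can move to 2, which is L ⇒ W
n=11: can move to 3, which is L ⇒ W
n=12: moves to 8(W), 4(W); every one is W ⇒ L
n=13: moves to 9(W), 5(W); every one is W ⇒ L
n=14: moves to 10(W), 6(W); every one is W ⇒ L
n=15: moves to 11(W), 7(W); every one is W ⇒ L
n=16: can move to 12, which is L ⇒ W
n=17: can move to 13, which is L ⇒ W
n=18: can move to 14, which is L ⇒ W
n=19: can move to 15, which is L ⇒ W
n=20: can move to 12, which is L ⇒ W
n=21: can move to 13, which is L ⇒ W
n=22: can move to 14, which is L ⇒ W
n=23: can move to 15, which is L ⇒ W
n=24: moves to 20(W), 16(W); every one is W ⇒ L
n=25: moves to 21(W), 17(W); every one is W ⇒ L
n=26: moves to 22(W), 18(W); every one is W ⇒ L
n=27: moves to 23(W), 19(W); every one is W ⇒ L
n=28: can move to 24, which is L ⇒ W
n=29: can move to 25, which is L ⇒ W
n=30: can move to 26, which is L ⇒ W
n=31: can move to 27, which is L ⇒ W
n=32: can move to 24, which is L ⇒ W
n=33: can move to 25, which is L ⇒ W
n=34: can move to 26, which is L ⇒ W
n=35: can move to 27, which is L ⇒ W
n=36: moves to 32(W), 28(W); every one is W ⇒ L
The losing starting values of n are exactly the entries labelled L in this table (13 of them).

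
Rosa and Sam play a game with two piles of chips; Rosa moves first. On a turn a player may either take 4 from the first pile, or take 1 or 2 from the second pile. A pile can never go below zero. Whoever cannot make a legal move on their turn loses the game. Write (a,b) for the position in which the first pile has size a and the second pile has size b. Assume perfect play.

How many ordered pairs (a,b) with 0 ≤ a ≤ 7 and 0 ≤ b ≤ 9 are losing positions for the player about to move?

Build the W/L table. Terminal = L. A non-terminal position is W if it has a move to some L; otherwise it is L.
Every move lowers a or b (never raises either), so fill the grid row by row in increasing a, and left to right within a row: each cell's successors are then already labelled.
      b=0  b=1  b=2  b=3  b=4  b=5  b=6  b=7  b=8  b=9
a=0:    L    W    W    L    W    W    L    W    W    L
a=1:    L    W    W    L    W    W    L    W    W    L
a=2:    L    W    W    L    W    W    L    W    W    L
a=3:    L    W    W    L    W    W    L    W    W    L
a=4:    W    L    W    W    L    W    W    L    W    W
a=5:    W    L    W    W    L    W    W    L    W    W
a=6:    W    L    W    W    L    W    W    L    W    W
a=7:    W    L    W    W    L    W    W    L    W    W
Cells with no legal move (terminal, hence L): (0,0), (1,0), (2,0), (3,0).
The remaining L cells, each justified by listing all of its moves:
(0,3): →(0,2)(W), (0,1)(W) — all W, so L
(0,6): →(0,5)(W), (0,4)(W) — all W, so L
(0,9): →(0,8)(W), (0,7)(W) — all W, so L
(1,3): →(1,2)(W), (1,1)(W) — all W, so L
(1,6): →(1,5)(W), (1,4)(W) — all W, so L
(1,9): →(1,8)(W), (1,7)(W) — all W, so L
(2,3): →(2,2)(W), (2,1)(W) — all W, so L
(2,6): →(2,5)(W), (2,4)(W) — all W, so L
(2,9): →(2,8)(W), (2,7)(W) — all W, so L
(3,3): →(3,2)(W), (3,1)(W) — all W, so L
(3,6): →(3,5)(W), (3,4)(W) — all W, so L
(3,9): →(3,8)(W), (3,7)(W) — all W, so L
(4,1): →(0,1)(W), (4,0)(W) — all W, so L
(4,4): →(0,4)(W), (4,3)(W), (4,2)(W) — all W, so L
(4,7): →(0,7)(W), (4,6)(W), (4,5)(W) — all W, so L
(5,1): →(1,1)(W), (5,0)(W) — all W, so L
(5,4): →(1,4)(W), (5,3)(W), (5,2)(W) — all W, so L
(5,7): →(1,7)(W), (5,6)(W), (5,5)(W) — all W, so L
(6,1): →(2,1)(W), (6,0)(W) — all W, so L
(6,4): →(2,4)(W), (6,3)(W), (6,2)(W) — all W, so L
(6,7): →(2,7)(W), (6,6)(W), (6,5)(W) — all W, so L
(7,1): →(3,1)(W), (7,0)(W) — all W, so L
(7,4): →(3,4)(W), (7,3)(W), (7,2)(W) — all W, so L
(7,7): →(3,7)(W), (7,6)(W), (7,5)(W) — all W, so L
Every other cell has at least one move into one of the L cells above, so it is W.
L cells per row: a=0: 4, a=1: 4, a=2: 4, a=3: 4, a=4: 3, a=5: 3, a=6: 3, a=7: 3; total 28.

28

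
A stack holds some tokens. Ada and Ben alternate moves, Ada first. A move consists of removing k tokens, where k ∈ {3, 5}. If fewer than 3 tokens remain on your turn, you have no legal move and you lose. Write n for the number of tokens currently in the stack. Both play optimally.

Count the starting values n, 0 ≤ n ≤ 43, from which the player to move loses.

Use the standard recursion: the mover loses at a terminal position; elsewhere, the mover wins exactly when some move hands the opponent an L position.
n=0: no move → L
n=1: no move → L
n=2: no move → L
n=3: W (go to 0, an L position)
n=4: W (go to 1, an L position)
n=5: W (go to 2, an L position)
n=6: W (go to 1, an L position)
n=7: W (go to 2, an L position)
n=8: L (options 5(W), 3(W) are all W)
n=9: L (options 6(W), 4(W) are all W)
n=10: L (options 7(W), 5(W) are all W)
n=11: W (go to 8, an L position)
n=12: W (go to 9, an L position)
n=13: W (go to 10, an L position)
n=14: W (go to 9, an L position)
n=15: W (go to 10, an L position)
n=16: L (options 13(W), 11(W) are all W)
n=17: L (options 14(W), 12(W) are all W)
n=18: L (options 15(W), 13(W) are all W)
n=19: W (go to 16, an L position)
n=20: W (go to 17, an L position)
n=21: W (go to 18, an L position)
n=22: W (go to 17, an L position)
n=23: W (go to 18, an L position)
n=24: L (options 21(W), 19(W) are all W)
n=25: L (options 22(W), 20(W) are all W)
n=26: L (options 23(W), 21(W) are all W)
n=27: W (go to 24, an L position)
n=28: W (go to 25, an L position)
n=29: W (go to 26, an L position)
n=30: W (go to 25, an L position)
n=31: W (go to 26, an L position)
n=32: L (options 29(W), 27(W) are all W)
n=33: L (options 30(W), 28(W) are all W)
n=34: L (options 31(W), 29(W) are all W)
n=35: W (go to 32, an L position)
n=36: W (go to 33, an L position)
n=37: W (go to 34, an L position)
n=38: W (go to 33, an L position)
n=39: W (go to 34, an L position)
n=40: L (options 37(W), 35(W) are all W)
n=41: L (options 38(W), 36(W) are all W)
n=42: L (options 39(W), 37(W) are all W)
n=43: W (go to 40, an L position)
L entries with 0 ≤ n ≤ 43: n = 0, 1, 2, 8, 9, 10, 16, 17, 18, 24, 25, 26, 32, 33, 34, 40, 41, 42; that makes 18.

18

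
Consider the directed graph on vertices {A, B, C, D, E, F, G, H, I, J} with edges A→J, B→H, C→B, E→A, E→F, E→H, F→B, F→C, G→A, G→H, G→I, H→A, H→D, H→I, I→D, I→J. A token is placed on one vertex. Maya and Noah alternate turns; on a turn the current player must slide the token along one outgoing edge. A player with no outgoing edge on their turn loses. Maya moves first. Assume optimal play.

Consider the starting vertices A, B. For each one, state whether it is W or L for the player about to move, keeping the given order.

Classify positions by backward induction: terminal positions (no move available) are L. From any other position, the mover wins iff some move reaches an L.
Every edge goes from a vertex to one that appears earlier in the order D, J, I, A, H, B, C, F, G, E, so processing vertices in that order labels each vertex after all of its successors.
D: no outgoing edge → L
J: no outgoing edge → L
I: reaches L-position J → W
A: reaches L-position J → W
H: reaches L-position D → W
B: only reaches H(W), which is W → L
C: reaches L-position B → W
F: reaches L-position B → W
G: only reaches H(W), A(W), I(W), all W → L
E: only reaches F(W), H(W), A(W), all W → L

A: W, B: L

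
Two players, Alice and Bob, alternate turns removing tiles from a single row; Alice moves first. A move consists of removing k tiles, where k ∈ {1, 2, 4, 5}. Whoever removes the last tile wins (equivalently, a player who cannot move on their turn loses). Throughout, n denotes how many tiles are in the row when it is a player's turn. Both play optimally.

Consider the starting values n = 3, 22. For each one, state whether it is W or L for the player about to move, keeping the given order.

Use the standard recursion: the mover loses at a terminal position; elsewhere, the mover wins exactly when some move hands the opponent an L position.
n=0: no move → L
n=1: W (go to 0, an L position)
n=2: W (go to 0, an L position)
n=3: L (options 2(W), 1(W) are all W)
n=4: W (go to 3, an L position)
n=5: W (go to 3, an L position)
n=6: L (options 5(W), 4(W), 2(W), 1(W) are all W)
n=7: W (go to 6, an L position)
n=8: W (go to 6, an L position)
n=9: L (options 8(W), 7(W), 5(W), 4(W) are all W)
n=10: W (go to 9, an L position)
n=11: W (go to 9, an L position)
n=12: L (options 11(W), 10(W), 8(W), 7(W) are all W)
n=13: W (go to 12, an L position)
n=14: W (go to 12, an L position)
n=15: L (options 14(W), 13(W), 11(W), 10(W) are all W)
n=16: W (go to 15, an L position)
n=17: W (go to 15, an L position)
n=18: L (options 17(W), 16(W), 14(W), 13(W) are all W)
n=19: W (go to 18, an L position)
n=20: W (go to 18, an L position)
n=21: L (options 20(W), 19(W), 17(W), 16(W) are all W)
n=22: W (go to 21, an L position)

3: L, 22: W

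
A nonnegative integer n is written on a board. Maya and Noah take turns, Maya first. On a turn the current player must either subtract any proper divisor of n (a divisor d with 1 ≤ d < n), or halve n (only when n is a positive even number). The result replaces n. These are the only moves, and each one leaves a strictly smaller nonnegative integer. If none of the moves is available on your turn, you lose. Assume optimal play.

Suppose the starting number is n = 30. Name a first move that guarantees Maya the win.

Classify positions by backward induction: terminal positions (no move available) are L. From any other position, the mover wins iff some move reaches an L.
n=0: no move → L
n=1: no move → L
n=2: reaches L-position 1 → W
n=3: only reaches 2(W), which is W → L
n=4: reaches L-position 3 → W
n=5: only reaches 4(W), which is W → L
n=6: reaches L-position 3 → W
n=7: only reaches 6(W), which is W → L
n=8: reaches L-position 7 → W
n=9: only reaches 6(W), 8(W), all W → L
n=10: reaches L-position 5 → W
n=11: only reaches 10(W), which is W → L
n=12: reaches L-position 9 → W
n=13: only reaches 12(W), which is W → L
n=14: reaches L-position 7 → W
n=15: only reaches 10(W), 12(W), 14(W), all W → L
n=16: reaches L-position 15 → W
n=17: only reaches 16(W), which is W → L
n=18: reaches L-position 9 → W
n=19: only reaches 18(W), which is W → L
n=20: reaches L-position 15 → W
n=21: only reaches 14(W), 18(W), 20(W), all W → L
n=22: reaches L-position 11 → W
n=23: only reaches 22(W), which is W → L
n=24: reaches L-position 21 → W
n=25: only reaches 20(W), 24(W), all W → L
n=26: reaches L-position 13 → W
n=27: only reaches 18(W), 24(W), 26(W), all W → L
n=28: reaches L-position 21 → W
n=29: only reaches 28(W), which is W → L
n=30: reaches L-position 15 → W
From 30, the L positions reachable in one move are: 15, 25, 27, 29. Any move reaching one of these is winning.

Move to 15.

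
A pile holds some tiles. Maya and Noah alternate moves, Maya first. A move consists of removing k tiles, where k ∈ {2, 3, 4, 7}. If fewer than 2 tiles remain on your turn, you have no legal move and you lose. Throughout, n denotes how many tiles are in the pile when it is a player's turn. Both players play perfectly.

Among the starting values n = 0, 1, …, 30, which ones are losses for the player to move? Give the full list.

0, 1, 6, 11, 12, 17, 22, 23, 28

Label each position W (a win for the player to move) or L (a loss). A position with no legal move is L; any other position is W exactly when some move reaches an L, and L when every move reaches a W.
n=0: no move → L
n=1: no move → L
n=2: W (go to 0, an L position)
n=3: W (go to 1, an L position)
n=4: W (go to 1, an L position)
n=5: W (go to 1, an L position)
n=6: L (options 4(W), 3(W), 2(W) are all W)
n=7: W (go to 0, an L position)
n=8: W (go to 6, an L position)
n=9: W (go to 6, an L position)
n=10: W (go to 6, an L position)
n=11: L (options 9(W), 8(W), 7(W), 4(W) are all W)
n=12: L (options 10(W), 9(W), 8(W), 5(W) are all W)
n=13: W (go to 11, an L position)
n=14: W (go to 12, an L position)
n=15: W (go to 12, an L position)
n=16: W (go to 12, an L position)
n=17: L (options 15(W), 14(W), 13(W), 10(W) are all W)
n=18: W (go to 11, an L position)
n=19: W (go to 17, an L position)
n=20: W (go to 17, an L position)
n=21: W (go to 17, an L position)
n=22: L (options 20(W), 19(W), 18(W), 15(W) are all W)
n=23: L (options 21(W), 20(W), 19(W), 16(W) are all W)
n=24: W (go to 22, an L position)
n=25: W (go to 23, an L position)
n=26: W (go to 23, an L position)
n=27: W (go to 23, an L position)
n=28: L (options 26(W), 25(W), 24(W), 21(W) are all W)
n=29: W (go to 22, an L position)
n=30: W (go to 28, an L position)
The losing starting values of n are exactly the entries labelled L in this table (9 of them).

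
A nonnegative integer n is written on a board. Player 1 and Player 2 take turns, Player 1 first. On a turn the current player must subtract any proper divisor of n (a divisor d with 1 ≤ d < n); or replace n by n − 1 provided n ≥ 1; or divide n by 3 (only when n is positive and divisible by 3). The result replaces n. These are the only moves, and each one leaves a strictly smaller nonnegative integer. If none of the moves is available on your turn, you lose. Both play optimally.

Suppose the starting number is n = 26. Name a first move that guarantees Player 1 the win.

Move to 13.

Positions with no move are L. A position that does have a move is losing for the player to move precisely when every available move leads to a winning position for the opponent. Fill in the labels:
n=0: no move → L
n=1: →0(L), so W
n=2: →1(W) only, which is W, so L
n=3: →2(L), so W
n=4: →2(L), so W
n=5: →4(W) only, which is W, so L
n=6: →2(L), so W
n=7: →6(W) only, which is W, so L
n=8: →7(L), so W
n=9: →3(W), 6(W), 8(W) — all W, so L
n=10: →5(L), so W
n=11: →10(W) only, which is W, so L
n=12: →9(L), so W
n=13: →12(W) only, which is W, so L
n=14: →7(L), so W
n=15: →5(L), so W
n=16: →8(W), 12(W), 14(W), 15(W) — all W, so L
n=17: →16(L), so W
n=18: →9(L), so W
n=19: →18(W) only, which is W, so L
n=20: →16(L), so W
n=21: →7(L), so W
n=22: →11(L), so W
n=23: →22(W) only, which is W, so L
n=24: →16(L), so W
n=25: →20(W), 24(W) — all W, so L
n=26: →13(L), so W
From 26, the L positions reachable in one move are: 13, 25. Any move reaching one of these is winning.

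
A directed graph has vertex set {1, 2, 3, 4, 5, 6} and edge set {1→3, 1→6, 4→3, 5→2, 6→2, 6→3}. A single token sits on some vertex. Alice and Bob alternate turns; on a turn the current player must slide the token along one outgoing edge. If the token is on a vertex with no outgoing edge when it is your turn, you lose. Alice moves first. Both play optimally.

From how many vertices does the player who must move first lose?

2

Work bottom-up. With no move the player to move loses. Otherwise the position is W if at least one move leads to an L position for the opponent, and L if every move leads to a W.
Every edge goes from a vertex to one that appears earlier in the order 3, 2, 6, 1, 4, 5, so processing vertices in that order labels each vertex after all of its successors.
3: no outgoing edge → L
2: no outgoing edge → L
6: W (go to 2, an L position)
1: W (go to 3, an L position)
4: W (go to 3, an L position)
5: W (go to 2, an L position)
The L vertices are 2, 3; that is 2 in all.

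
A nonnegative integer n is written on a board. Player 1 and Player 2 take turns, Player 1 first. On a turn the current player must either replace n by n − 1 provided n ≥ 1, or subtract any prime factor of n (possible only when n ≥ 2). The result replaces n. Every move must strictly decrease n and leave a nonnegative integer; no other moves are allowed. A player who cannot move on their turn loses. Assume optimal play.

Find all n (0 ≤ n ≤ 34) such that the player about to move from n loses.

Label each position W (a win for the player to move) or L (a loss). A position with no legal move is L; any other position is W exactly when some move reaches an L, and L when every move reaches a W.
n=0: no move → L
n=1: can move to 0, which is L ⇒ W
n=2: can move to 0, which is L ⇒ W
n=3: can move to 0, which is L ⇒ W
n=4: moves to 2(W), 3(W); every one is W ⇒ L
n=5: can move to 0, which is L ⇒ W
n=6: can move to 4, which is L ⇒ W
n=7: can move to 0, which is L ⇒ W
n=8: moves to 6(W), 7(W); every one is W ⇒ L
n=9: can move to 8, which is L ⇒ W
n=10: can move to 8, which is L ⇒ W
n=11: can move to 0, which is L ⇒ W
n=12: moves to 9(W), 10(W), 11(W); every one is W ⇒ L
n=13: can move to 0, which is L ⇒ W
n=14: can move to 12, which is L ⇒ W
n=15: can move to 12, which is L ⇒ W
n=16: moves to 14(W), 15(W); every one is W ⇒ L
n=17: can move to 0, which is L ⇒ W
n=18: can move to 16, which is L ⇒ W
n=19: can move to 0, which is L ⇒ W
n=20: moves to 15(W), 18(W), 19(W); every one is W ⇒ L
n=21: can move to 20, which is L ⇒ W
n=22: can move to 20, which is L ⇒ W
n=23: can move to 0, which is L ⇒ W
n=24: moves to 21(W), 22(W), 23(W); every one is W ⇒ L
n=25: can move to 20, which is L ⇒ W
n=26: can move to 24, which is L ⇒ W
n=27: can move to 24, which is L ⇒ W
n=28: moves to 21(W), 26(W), 27(W); every one is W ⇒ L
n=29: can move to 0, which is L ⇒ W
n=30: can move to 28, which is L ⇒ W
n=31: can move to 0, which is L ⇒ W
n=32: moves to 30(W), 31(W); every one is W ⇒ L
n=33: can move to 32, which is L ⇒ W
n=34: can move to 32, which is L ⇒ W
Reading off the rows marked L gives the requested list; there are 9 such values of n.

0, 4, 8, 12, 16, 20, 24, 28, 32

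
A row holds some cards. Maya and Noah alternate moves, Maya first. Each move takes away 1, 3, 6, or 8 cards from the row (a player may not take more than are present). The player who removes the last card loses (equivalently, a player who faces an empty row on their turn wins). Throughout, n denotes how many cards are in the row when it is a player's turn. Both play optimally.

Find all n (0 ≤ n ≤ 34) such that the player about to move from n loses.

1, 3, 5, 10, 12, 14, 19, 21, 23, 28, 30, 32

Use the standard recursion: the mover wins at a terminal position; elsewhere, the mover wins exactly when some move hands the opponent an L position.
n=0: no move; the opponent has just taken the last card and therefore loses → W
n=1: the only move is to 0(W), a W ⇒ L
n=2: can move to 1, which is L ⇒ W
n=3: moves to 2(W), 0(W); every one is W ⇒ L
n=4: can move to 3, which is L ⇒ W
n=5: moves to 4(W), 2(W); every one is W ⇒ L
n=6: can move to 5, which is L ⇒ W
n=7: can move to 1, which is L ⇒ W
n=8: can move to 5, which is L ⇒ W
n=9: can move to 3, which is L ⇒ W
n=10: moves to 9(W), 7(W), 4(W), 2(W); every one is W ⇒ L
n=11: can move to 10, which is L ⇒ W
n=12: moves to 11(W), 9(W), 6(W), 4(W); every one is W ⇒ L
n=13: can move to 12, which is L ⇒ W
n=14: moves to 13(W), 11(W), 8(W), 6(W); every one is W ⇒ L
n=15: can move to 14, which is L ⇒ W
n=16: can move to 10, which is L ⇒ W
n=17: can move to 14, which is L ⇒ W
n=18: can move to 12, which is L ⇒ W
n=19: moves to 18(W), 16(W), 13(W), 11(W); every one is W ⇒ L
n=20: can move to 19, which is L ⇒ W
n=21: moves to 20(W), 18(W), 15(W), 13(W); every one is W ⇒ L
n=22: can move to 21, which is L ⇒ W
n=23: moves to 22(W), 20(W), 17(W), 15(W); every one is W ⇒ L
n=24: can move to 23, which is L ⇒ W
n=25: can move to 19, which is L ⇒ W
n=26: can move to 23, which is L ⇒ W
n=27: can move to 21, which is L ⇒ W
n=28: moves to 27(W), 25(W), 22(W), 20(W); every one is W ⇒ L
n=29: can move to 28, which is L ⇒ W
n=30: moves to 29(W), 27(W), 24(W), 22(W); every one is W ⇒ L
n=31: can move to 30, which is L ⇒ W
n=32: moves to 31(W), 29(W), 26(W), 24(W); every one is W ⇒ L
n=33: can move to 32, which is L ⇒ W
n=34: can move to 28, which is L ⇒ W
Reading off the rows marked L gives the requested list; there are 12 such values of n.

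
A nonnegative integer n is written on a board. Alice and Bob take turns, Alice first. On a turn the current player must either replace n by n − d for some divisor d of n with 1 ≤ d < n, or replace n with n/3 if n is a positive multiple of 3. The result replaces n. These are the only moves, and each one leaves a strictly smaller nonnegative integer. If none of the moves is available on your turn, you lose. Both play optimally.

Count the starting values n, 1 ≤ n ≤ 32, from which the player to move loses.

Label each position W (a win for the player to move) or L (a loss). A position with no legal move is L; any other position is W exactly when some move reaches an L, and L when every move reaches a W.
n=0: no move → L
n=1: no move → L
n=2: can move to 1, which is L ⇒ W
n=3: can move to 1, which is L ⇒ W
n=4: moves to 2(W), 3(W); every one is W ⇒ L
n=5: can move to 4, which is L ⇒ W
n=6: can move to 4, which is L ⇒ W
n=7: the only move is to 6(W), a W ⇒ L
n=8: can move to 4, which is L ⇒ W
n=9: moves to 3(W), 6(W), 8(W); every one is W ⇒ L
n=10: can move to 9, which is L ⇒ W
n=11: the only move is to 10(W), a W ⇒ L
n=12: can move to 4, which is L ⇒ W
n=13: the only move is to 12(W), a W ⇒ L
n=14: can move to 7, which is L ⇒ W
n=15: moves to 5(W), 10(W), 12(W), 14(W); every one is W ⇒ L
n=16: can move to 15, which is L ⇒ W
n=17: the only move is to 16(W), a W ⇒ L
n=18: can move to 9, which is L ⇒ W
n=19: the only move is to 18(W), a W ⇒ L
n=20: can move to 15, which is L ⇒ W
n=21: can move to 7, which is L ⇒ W
n=22: can move to 11, which is L ⇒ W
n=23: the only move is to 22(W), a W ⇒ L
n=24: can move to 23, which is L ⇒ W
n=25: moves to 20(W), 24(W); every one is W ⇒ L
n=26: can move to 13, which is L ⇒ W
n=27: can move to 9, which is L ⇒ W
n=28: moves to 14(W), 21(W), 24(W), 26(W), 27(W); every one is W ⇒ L
n=29: can move to 28, which is L ⇒ W
n=30: can move to 15, which is L ⇒ W
n=31: the only move is to 30(W), a W ⇒ L
n=32: can move to 28, which is L ⇒ W
L entries with 1 ≤ n ≤ 32 (n=0 is outside the asked range and is not counted): n = 1, 4, 7, 9, 11, 13, 15, 17, 19, 23, 25, 28, 31; that makes 13.

13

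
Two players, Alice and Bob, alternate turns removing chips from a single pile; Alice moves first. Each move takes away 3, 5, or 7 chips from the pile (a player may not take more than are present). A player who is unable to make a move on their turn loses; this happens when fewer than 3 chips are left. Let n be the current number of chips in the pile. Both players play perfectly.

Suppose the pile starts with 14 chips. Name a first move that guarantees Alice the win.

Use the standard recursion: the mover loses at a terminal position; elsewhere, the mover wins exactly when some move hands the opponent an L position.
n=0: no move → L
n=1: no move → L
n=2: no move → L
n=3: W (go to 0, an L position)
n=4: W (go to 1, an L position)
n=5: W (go to 2, an L position)
n=6: W (go to 1, an L position)
n=7: W (go to 2, an L position)
n=8: W (go to 1, an L position)
n=9: W (go to 2, an L position)
n=10: L (options 7(W), 5(W), 3(W) are all W)
n=11: L (options 8(W), 6(W), 4(W) are all W)
n=12: L (options 9(W), 7(W), 5(W) are all W)
n=13: W (go to 10, an L position)
n=14: W (go to 11, an L position)
From 14, the L positions reachable in one move are: 11.

Remove 3, leaving 11.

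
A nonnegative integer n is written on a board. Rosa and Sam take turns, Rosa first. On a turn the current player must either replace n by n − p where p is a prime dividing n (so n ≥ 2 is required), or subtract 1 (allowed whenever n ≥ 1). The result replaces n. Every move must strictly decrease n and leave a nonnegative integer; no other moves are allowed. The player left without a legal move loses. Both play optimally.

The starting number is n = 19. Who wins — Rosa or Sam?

Build the W/L table. Terminal = L. A non-terminal position is W if it has a move to some L; otherwise it is L.
n=0: no move → L
n=1: reaches L-position 0 → W
n=2: reaches L-position 0 → W
n=3: reaches L-position 0 → W
n=4: only reaches 2(W), 3(W), all W → L
n=5: reaches L-position 0 → W
n=6: reaches L-position 4 → W
n=7: reaches L-position 0 → W
n=8: only reaches 6(W), 7(W), all W → L
n=9: reaches L-position 8 → W
n=10: reaches L-position 8 → W
n=11: reaches L-position 0 → W
n=12: only reaches 9(W), 10(W), 11(W), all W → L
n=13: reaches L-position 0 → W
n=14: reaches L-position 12 → W
n=15: reaches L-position 12 → W
n=16: only reaches 14(W), 15(W), all W → L
n=17: reaches L-position 0 → W
n=18: reaches L-position 16 → W
n=19: reaches L-position 0 → W
From 19 Rosa can move to 0, reaching an L position.

Rosa wins.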